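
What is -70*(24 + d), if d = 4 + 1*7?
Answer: -2450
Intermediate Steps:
d = 11 (d = 4 + 7 = 11)
-70*(24 + d) = -70*(24 + 11) = -70*35 = -2450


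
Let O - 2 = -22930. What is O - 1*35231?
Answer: -58159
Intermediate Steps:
O = -22928 (O = 2 - 22930 = -22928)
O - 1*35231 = -22928 - 1*35231 = -22928 - 35231 = -58159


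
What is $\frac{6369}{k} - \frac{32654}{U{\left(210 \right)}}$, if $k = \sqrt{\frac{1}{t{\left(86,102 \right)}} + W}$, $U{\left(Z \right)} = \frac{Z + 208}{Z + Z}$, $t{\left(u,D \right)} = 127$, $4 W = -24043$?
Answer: $- \frac{6857340}{209} - \frac{386 i \sqrt{4787519}}{10281} \approx -32810.0 - 82.15 i$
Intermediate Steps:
$W = - \frac{24043}{4}$ ($W = \frac{1}{4} \left(-24043\right) = - \frac{24043}{4} \approx -6010.8$)
$U{\left(Z \right)} = \frac{208 + Z}{2 Z}$
$k = \frac{9 i \sqrt{4787519}}{254}$ ($k = \sqrt{\frac{1}{127} - \frac{24043}{4}} = \sqrt{- \frac{3053457}{508}} = \frac{9 i \sqrt{4787519}}{254} \approx 77.529 i$)
$\frac{6369}{k} - \frac{32654}{U{\left(210 \right)}} = \frac{6369}{\frac{9}{254} i \sqrt{4787519}} - \frac{32654}{\frac{1}{2} \cdot \frac{1}{210} \left(208 + 210\right)} = 6369 \left(- \frac{2 i \sqrt{4787519}}{339273}\right) - \frac{32654}{\frac{1}{2} \cdot \frac{1}{210} \cdot 418} = - \frac{386 i \sqrt{4787519}}{10281} - \frac{32654}{\frac{209}{210}} = - \frac{386 i \sqrt{4787519}}{10281} - \frac{6857340}{209} = - \frac{6857340}{209} - \frac{386 i \sqrt{4787519}}{10281}$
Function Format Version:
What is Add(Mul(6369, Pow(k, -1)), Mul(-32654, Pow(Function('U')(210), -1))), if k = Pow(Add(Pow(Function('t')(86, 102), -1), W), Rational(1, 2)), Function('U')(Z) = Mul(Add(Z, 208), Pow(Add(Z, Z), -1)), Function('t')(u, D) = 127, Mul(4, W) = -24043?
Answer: Add(Rational(-6857340, 209), Mul(Rational(-386, 10281), I, Pow(4787519, Rational(1, 2)))) ≈ Add(-32810., Mul(-82.150, I))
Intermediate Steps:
W = Rational(-24043, 4) (W = Mul(Rational(1, 4), -24043) = Rational(-24043, 4) ≈ -6010.8)
Function('U')(Z) = Mul(Rational(1, 2), Pow(Z, -1), Add(208, Z)) (Function('U')(Z) = Mul(Add(208, Z), Pow(Mul(2, Z), -1)) = Mul(Add(208, Z), Mul(Rational(1, 2), Pow(Z, -1))) = Mul(Rational(1, 2), Pow(Z, -1), Add(208, Z)))
k = Mul(Rational(9, 254), I, Pow(4787519, Rational(1, 2))) (k = Pow(Add(Pow(127, -1), Rational(-24043, 4)), Rational(1, 2)) = Pow(Add(Rational(1, 127), Rational(-24043, 4)), Rational(1, 2)) = Pow(Rational(-3053457, 508), Rational(1, 2)) = Mul(Rational(9, 254), I, Pow(4787519, Rational(1, 2))) ≈ Mul(77.529, I))
Add(Mul(6369, Pow(k, -1)), Mul(-32654, Pow(Function('U')(210), -1))) = Add(Mul(6369, Pow(Mul(Rational(9, 254), I, Pow(4787519, Rational(1, 2))), -1)), Mul(-32654, Pow(Mul(Rational(1, 2), Pow(210, -1), Add(208, 210)), -1))) = Add(Mul(6369, Mul(Rational(-2, 339273), I, Pow(4787519, Rational(1, 2)))), Mul(-32654, Pow(Mul(Rational(1, 2), Rational(1, 210), 418), -1))) = Add(Mul(Rational(-386, 10281), I, Pow(4787519, Rational(1, 2))), Mul(-32654, Pow(Rational(209, 210), -1))) = Add(Mul(Rational(-386, 10281), I, Pow(4787519, Rational(1, 2))), Mul(-32654, Rational(210, 209))) = Add(Mul(Rational(-386, 10281), I, Pow(4787519, Rational(1, 2))), Rational(-6857340, 209)) = Add(Rational(-6857340, 209), Mul(Rational(-386, 10281), I, Pow(4787519, Rational(1, 2))))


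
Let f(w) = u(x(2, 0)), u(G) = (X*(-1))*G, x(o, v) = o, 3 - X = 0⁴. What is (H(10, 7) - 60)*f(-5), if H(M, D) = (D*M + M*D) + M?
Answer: -540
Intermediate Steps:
X = 3 (X = 3 - 1*0⁴ = 3 - 1*0 = 3 + 0 = 3)
H(M, D) = M + 2*D*M (H(M, D) = (D*M + D*M) + M = 2*D*M + M = M + 2*D*M)
u(G) = -3*G (u(G) = (3*(-1))*G = -3*G)
f(w) = -6 (f(w) = -3*2 = -6)
(H(10, 7) - 60)*f(-5) = (10*(1 + 2*7) - 60)*(-6) = (10*(1 + 14) - 60)*(-6) = (10*15 - 60)*(-6) = (150 - 60)*(-6) = 90*(-6) = -540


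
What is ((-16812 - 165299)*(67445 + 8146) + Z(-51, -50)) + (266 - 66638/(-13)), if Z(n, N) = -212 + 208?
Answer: -13765947213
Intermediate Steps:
Z(n, N) = -4
((-16812 - 165299)*(67445 + 8146) + Z(-51, -50)) + (266 - 66638/(-13)) = ((-16812 - 165299)*(67445 + 8146) - 4) + (266 - 66638/(-13)) = (-182111*75591 - 4) + (266 - 66638*(-1)/13) = (-13765952601 - 4) + (266 - 286*(-233/13)) = -13765952605 + (266 + 5126) = -13765952605 + 5392 = -13765947213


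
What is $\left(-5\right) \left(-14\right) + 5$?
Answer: $75$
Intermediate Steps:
$\left(-5\right) \left(-14\right) + 5 = 70 + 5 = 75$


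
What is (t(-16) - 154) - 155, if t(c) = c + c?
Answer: -341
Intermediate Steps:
t(c) = 2*c
(t(-16) - 154) - 155 = (2*(-16) - 154) - 155 = (-32 - 154) - 155 = -186 - 155 = -341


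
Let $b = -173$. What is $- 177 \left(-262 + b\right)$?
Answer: $76995$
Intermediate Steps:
$- 177 \left(-262 + b\right) = - 177 \left(-262 - 173\right) = \left(-177\right) \left(-435\right) = 76995$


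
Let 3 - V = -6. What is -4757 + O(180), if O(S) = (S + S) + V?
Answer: -4388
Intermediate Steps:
V = 9 (V = 3 - 1*(-6) = 3 + 6 = 9)
O(S) = 9 + 2*S (O(S) = (S + S) + 9 = 2*S + 9 = 9 + 2*S)
-4757 + O(180) = -4757 + (9 + 2*180) = -4757 + (9 + 360) = -4757 + 369 = -4388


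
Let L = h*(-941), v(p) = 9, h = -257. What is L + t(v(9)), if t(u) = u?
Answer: 241846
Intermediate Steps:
L = 241837 (L = -257*(-941) = 241837)
L + t(v(9)) = 241837 + 9 = 241846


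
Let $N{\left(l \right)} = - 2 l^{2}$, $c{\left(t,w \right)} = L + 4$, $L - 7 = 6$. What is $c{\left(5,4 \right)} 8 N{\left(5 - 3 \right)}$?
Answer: $-1088$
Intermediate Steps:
$L = 13$ ($L = 7 + 6 = 13$)
$c{\left(t,w \right)} = 17$ ($c{\left(t,w \right)} = 13 + 4 = 17$)
$c{\left(5,4 \right)} 8 N{\left(5 - 3 \right)} = 17 \cdot 8 \left(- 2 \left(5 - 3\right)^{2}\right) = 136 \left(- 2 \left(5 - 3\right)^{2}\right) = 136 \left(- 2 \cdot 2^{2}\right) = 136 \left(\left(-2\right) 4\right) = 136 \left(-8\right) = -1088$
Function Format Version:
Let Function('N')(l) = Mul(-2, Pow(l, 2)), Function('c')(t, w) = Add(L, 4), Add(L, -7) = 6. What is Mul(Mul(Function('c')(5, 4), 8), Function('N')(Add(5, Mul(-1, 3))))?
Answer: -1088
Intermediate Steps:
L = 13 (L = Add(7, 6) = 13)
Function('c')(t, w) = 17 (Function('c')(t, w) = Add(13, 4) = 17)
Mul(Mul(Function('c')(5, 4), 8), Function('N')(Add(5, Mul(-1, 3)))) = Mul(Mul(17, 8), Mul(-2, Pow(Add(5, Mul(-1, 3)), 2))) = Mul(136, Mul(-2, Pow(Add(5, -3), 2))) = Mul(136, Mul(-2, Pow(2, 2))) = Mul(136, Mul(-2, 4)) = Mul(136, -8) = -1088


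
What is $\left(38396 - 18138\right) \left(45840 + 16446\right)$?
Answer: $1261789788$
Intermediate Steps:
$\left(38396 - 18138\right) \left(45840 + 16446\right) = 20258 \cdot 62286 = 1261789788$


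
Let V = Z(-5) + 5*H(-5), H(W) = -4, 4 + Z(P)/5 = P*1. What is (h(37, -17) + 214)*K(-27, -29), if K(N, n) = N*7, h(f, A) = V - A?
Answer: -31374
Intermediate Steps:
Z(P) = -20 + 5*P (Z(P) = -20 + 5*(P*1) = -20 + 5*P)
V = -65 (V = (-20 + 5*(-5)) + 5*(-4) = (-20 - 25) - 20 = -45 - 20 = -65)
h(f, A) = -65 - A
K(N, n) = 7*N
(h(37, -17) + 214)*K(-27, -29) = ((-65 - 1*(-17)) + 214)*(7*(-27)) = ((-65 + 17) + 214)*(-189) = (-48 + 214)*(-189) = 166*(-189) = -31374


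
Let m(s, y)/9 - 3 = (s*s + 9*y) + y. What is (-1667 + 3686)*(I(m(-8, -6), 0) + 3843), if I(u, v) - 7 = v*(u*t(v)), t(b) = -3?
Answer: 7773150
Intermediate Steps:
m(s, y) = 27 + 9*s**2 + 90*y (m(s, y) = 27 + 9*((s*s + 9*y) + y) = 27 + 9*((s**2 + 9*y) + y) = 27 + 9*(s**2 + 10*y) = 27 + (9*s**2 + 90*y) = 27 + 9*s**2 + 90*y)
I(u, v) = 7 - 3*u*v (I(u, v) = 7 + v*(u*(-3)) = 7 + v*(-3*u) = 7 - 3*u*v)
(-1667 + 3686)*(I(m(-8, -6), 0) + 3843) = (-1667 + 3686)*((7 - 3*(27 + 9*(-8)**2 + 90*(-6))*0) + 3843) = 2019*((7 - 3*(27 + 9*64 - 540)*0) + 3843) = 2019*((7 - 3*(27 + 576 - 540)*0) + 3843) = 2019*((7 - 3*63*0) + 3843) = 2019*((7 + 0) + 3843) = 2019*(7 + 3843) = 2019*3850 = 7773150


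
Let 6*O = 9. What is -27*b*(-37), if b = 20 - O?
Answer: 36963/2 ≈ 18482.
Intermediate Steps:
O = 3/2 (O = (1/6)*9 = 3/2 ≈ 1.5000)
b = 37/2 (b = 20 - 1*3/2 = 20 - 3/2 = 37/2 ≈ 18.500)
-27*b*(-37) = -27*37/2*(-37) = -999/2*(-37) = 36963/2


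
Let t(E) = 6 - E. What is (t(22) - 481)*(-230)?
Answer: 114310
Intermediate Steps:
(t(22) - 481)*(-230) = ((6 - 1*22) - 481)*(-230) = ((6 - 22) - 481)*(-230) = (-16 - 481)*(-230) = -497*(-230) = 114310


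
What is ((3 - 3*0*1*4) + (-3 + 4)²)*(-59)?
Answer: -236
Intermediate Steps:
((3 - 3*0*1*4) + (-3 + 4)²)*(-59) = ((3 - 0*4) + 1²)*(-59) = ((3 - 3*0) + 1)*(-59) = ((3 + 0) + 1)*(-59) = (3 + 1)*(-59) = 4*(-59) = -236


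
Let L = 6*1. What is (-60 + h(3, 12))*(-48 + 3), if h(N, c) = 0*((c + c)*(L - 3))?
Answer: 2700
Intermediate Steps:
L = 6
h(N, c) = 0 (h(N, c) = 0*((c + c)*(6 - 3)) = 0*((2*c)*3) = 0*(6*c) = 0)
(-60 + h(3, 12))*(-48 + 3) = (-60 + 0)*(-48 + 3) = -60*(-45) = 2700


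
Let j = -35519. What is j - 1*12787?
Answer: -48306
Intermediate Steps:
j - 1*12787 = -35519 - 1*12787 = -35519 - 12787 = -48306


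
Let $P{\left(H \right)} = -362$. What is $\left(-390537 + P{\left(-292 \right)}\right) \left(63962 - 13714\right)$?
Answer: $-19641892952$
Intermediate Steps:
$\left(-390537 + P{\left(-292 \right)}\right) \left(63962 - 13714\right) = \left(-390537 - 362\right) \left(63962 - 13714\right) = \left(-390899\right) 50248 = -19641892952$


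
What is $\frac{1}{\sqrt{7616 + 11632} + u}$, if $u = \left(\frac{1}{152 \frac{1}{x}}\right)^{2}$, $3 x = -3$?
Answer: $- \frac{23104}{10274482618367} + \frac{2135179264 \sqrt{1203}}{10274482618367} \approx 0.0072079$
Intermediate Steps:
$x = -1$ ($x = \frac{1}{3} \left(-3\right) = -1$)
$u = \frac{1}{23104}$ ($u = \left(\frac{1}{152 \frac{1}{-1}}\right)^{2} = \left(\frac{1}{152 \left(-1\right)}\right)^{2} = \left(\frac{1}{-152}\right)^{2} = \left(- \frac{1}{152}\right)^{2} = \frac{1}{23104} \approx 4.3283 \cdot 10^{-5}$)
$\frac{1}{\sqrt{7616 + 11632} + u} = \frac{1}{\sqrt{7616 + 11632} + \frac{1}{23104}} = \frac{1}{\sqrt{19248} + \frac{1}{23104}} = \frac{1}{4 \sqrt{1203} + \frac{1}{23104}} = \frac{1}{\frac{1}{23104} + 4 \sqrt{1203}}$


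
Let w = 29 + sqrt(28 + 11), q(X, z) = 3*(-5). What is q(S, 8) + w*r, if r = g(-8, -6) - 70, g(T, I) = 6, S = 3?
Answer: -1871 - 64*sqrt(39) ≈ -2270.7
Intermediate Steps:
q(X, z) = -15
r = -64 (r = 6 - 70 = -64)
w = 29 + sqrt(39) ≈ 35.245
q(S, 8) + w*r = -15 + (29 + sqrt(39))*(-64) = -15 + (-1856 - 64*sqrt(39)) = -1871 - 64*sqrt(39)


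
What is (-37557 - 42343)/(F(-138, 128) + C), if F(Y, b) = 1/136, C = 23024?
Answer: -2173280/626253 ≈ -3.4703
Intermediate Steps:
F(Y, b) = 1/136
(-37557 - 42343)/(F(-138, 128) + C) = (-37557 - 42343)/(1/136 + 23024) = -79900/3131265/136 = -79900*136/3131265 = -2173280/626253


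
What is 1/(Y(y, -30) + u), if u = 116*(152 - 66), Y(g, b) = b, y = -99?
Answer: 1/9946 ≈ 0.00010054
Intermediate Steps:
u = 9976 (u = 116*86 = 9976)
1/(Y(y, -30) + u) = 1/(-30 + 9976) = 1/9946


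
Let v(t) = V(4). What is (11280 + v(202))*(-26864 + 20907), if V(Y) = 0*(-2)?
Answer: -67194960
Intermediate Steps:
V(Y) = 0
v(t) = 0
(11280 + v(202))*(-26864 + 20907) = (11280 + 0)*(-26864 + 20907) = 11280*(-5957) = -67194960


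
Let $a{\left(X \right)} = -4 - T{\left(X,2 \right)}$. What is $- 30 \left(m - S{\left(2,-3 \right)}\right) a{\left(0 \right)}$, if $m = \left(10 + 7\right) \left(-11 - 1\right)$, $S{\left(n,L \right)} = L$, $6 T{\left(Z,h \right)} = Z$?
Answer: $-24120$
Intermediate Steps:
$T{\left(Z,h \right)} = \frac{Z}{6}$
$a{\left(X \right)} = -4 - \frac{X}{6}$
$m = -204$ ($m = 17 \left(-11 - 1\right) = 17 \left(-12\right) = -204$)
$- 30 \left(m - S{\left(2,-3 \right)}\right) a{\left(0 \right)} = - 30 \left(-204 - -3\right) \left(-4 - 0\right) = - 30 \left(-204 + 3\right) \left(-4 + 0\right) = \left(-30\right) \left(-201\right) \left(-4\right) = 6030 \left(-4\right) = -24120$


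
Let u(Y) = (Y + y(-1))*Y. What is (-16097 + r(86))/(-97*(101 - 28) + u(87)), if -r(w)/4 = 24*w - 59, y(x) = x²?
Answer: -24117/575 ≈ -41.943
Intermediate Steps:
r(w) = 236 - 96*w (r(w) = -4*(24*w - 59) = -4*(-59 + 24*w) = 236 - 96*w)
u(Y) = Y*(1 + Y) (u(Y) = (Y + (-1)²)*Y = (Y + 1)*Y = (1 + Y)*Y = Y*(1 + Y))
(-16097 + r(86))/(-97*(101 - 28) + u(87)) = (-16097 + (236 - 96*86))/(-97*(101 - 28) + 87*(1 + 87)) = (-16097 + (236 - 8256))/(-97*73 + 87*88) = (-16097 - 8020)/(-7081 + 7656) = -24117/575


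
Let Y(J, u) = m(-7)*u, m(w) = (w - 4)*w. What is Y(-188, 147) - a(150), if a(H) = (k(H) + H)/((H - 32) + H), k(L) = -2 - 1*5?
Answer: 3033349/268 ≈ 11318.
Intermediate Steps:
k(L) = -7 (k(L) = -2 - 5 = -7)
m(w) = w*(-4 + w) (m(w) = (-4 + w)*w = w*(-4 + w))
Y(J, u) = 77*u (Y(J, u) = (-7*(-4 - 7))*u = (-7*(-11))*u = 77*u)
a(H) = (-7 + H)/(-32 + 2*H) (a(H) = (-7 + H)/((H - 32) + H) = (-7 + H)/((-32 + H) + H) = (-7 + H)/(-32 + 2*H))
Y(-188, 147) - a(150) = 77*147 - (-7 + 150)/(2*(-16 + 150)) = 11319 - 143/(2*134) = 11319 - 1*143/268 = 11319 - 143/268 = 3033349/268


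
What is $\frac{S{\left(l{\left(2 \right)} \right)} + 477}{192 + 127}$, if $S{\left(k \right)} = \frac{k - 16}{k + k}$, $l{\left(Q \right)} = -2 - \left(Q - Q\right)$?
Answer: $\frac{963}{638} \approx 1.5094$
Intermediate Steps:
$l{\left(Q \right)} = -2$ ($l{\left(Q \right)} = -2 - 0 = -2 + 0 = -2$)
$S{\left(k \right)} = \frac{-16 + k}{2 k}$
$\frac{S{\left(l{\left(2 \right)} \right)} + 477}{192 + 127} = \frac{\frac{-16 - 2}{2 \left(-2\right)} + 477}{192 + 127} = \frac{\frac{1}{2} \left(- \frac{1}{2}\right) \left(-18\right) + 477}{319} = \left(\frac{9}{2} + 477\right) \frac{1}{319} = \frac{963}{2} \cdot \frac{1}{319} = \frac{963}{638}$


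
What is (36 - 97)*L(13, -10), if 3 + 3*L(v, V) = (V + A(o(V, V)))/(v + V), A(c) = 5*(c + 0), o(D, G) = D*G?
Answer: -29341/9 ≈ -3260.1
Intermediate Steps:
A(c) = 5*c
L(v, V) = -1 + (V + 5*V²)/(3*(V + v)) (L(v, V) = -1 + ((V + 5*(V*V))/(v + V))/3 = -1 + ((V + 5*V²)/(V + v))/3 = -1 + (V + 5*V²)/(3*(V + v)))
(36 - 97)*L(13, -10) = (36 - 97)*((-1*13 - ⅔*(-10) + (5/3)*(-10)²)/(-10 + 13)) = -61*(-13 + 20/3 + (5/3)*100)/3 = -61*(-13 + 20/3 + 500/3)/3 = -61*481/(3*3) = -61*481/9 = -29341/9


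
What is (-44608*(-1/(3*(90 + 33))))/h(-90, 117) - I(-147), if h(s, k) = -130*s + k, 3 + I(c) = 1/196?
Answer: 62642459/20845188 ≈ 3.0051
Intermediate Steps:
I(c) = -587/196 (I(c) = -3 + 1/196 = -587/196)
h(s, k) = k - 130*s
(-44608*(-1/(3*(90 + 33))))/h(-90, 117) - I(-147) = (-44608*(-1/(3*(90 + 33))))/(117 - 130*(-90)) - 1*(-587/196) = (-44608/((-3*123)))/(117 + 11700) + 587/196 = -44608/(-369)/11817 + 587/196 = -44608*(-1/369)*(1/11817) + 587/196 = (1088/9)*(1/11817) + 587/196 = 1088/106353 + 587/196 = 62642459/20845188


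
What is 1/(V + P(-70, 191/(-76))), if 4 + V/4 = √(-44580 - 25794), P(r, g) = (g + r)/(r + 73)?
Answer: -232028/6513004393 - 23104*I*√70374/6513004393 ≈ -3.5625e-5 - 0.00094105*I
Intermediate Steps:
P(r, g) = (g + r)/(73 + r)
V = -16 + 4*I*√70374 (V = -16 + 4*√(-44580 - 25794) = -16 + 4*√(-70374) = -16 + 4*(I*√70374) = -16 + 4*I*√70374 ≈ -16.0 + 1061.1*I)
1/(V + P(-70, 191/(-76))) = 1/((-16 + 4*I*√70374) + (191/(-76) - 70)/(73 - 70)) = 1/((-16 + 4*I*√70374) + (191*(-1/76) - 70)/3) = 1/((-16 + 4*I*√70374) + (-191/76 - 70)/3) = 1/((-16 + 4*I*√70374) + (⅓)*(-5511/76)) = 1/((-16 + 4*I*√70374) - 1837/76) = 1/(-3053/76 + 4*I*√70374)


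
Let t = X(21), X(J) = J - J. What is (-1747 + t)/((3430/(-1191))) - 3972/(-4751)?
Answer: 9898920387/16295930 ≈ 607.45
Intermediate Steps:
X(J) = 0
t = 0
(-1747 + t)/((3430/(-1191))) - 3972/(-4751) = (-1747 + 0)/((3430/(-1191))) - 3972/(-4751) = -1747/(3430*(-1/1191)) - 3972*(-1/4751) = -1747/(-3430/1191) + 3972/4751 = -1747*(-1191/3430) + 3972/4751 = 2080677/3430 + 3972/4751 = 9898920387/16295930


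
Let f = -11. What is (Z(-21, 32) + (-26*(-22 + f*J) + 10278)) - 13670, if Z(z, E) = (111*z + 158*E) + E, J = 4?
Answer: 1081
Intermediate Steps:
Z(z, E) = 111*z + 159*E
(Z(-21, 32) + (-26*(-22 + f*J) + 10278)) - 13670 = ((111*(-21) + 159*32) + (-26*(-22 - 11*4) + 10278)) - 13670 = ((-2331 + 5088) + (-26*(-22 - 44) + 10278)) - 13670 = (2757 + (-26*(-66) + 10278)) - 13670 = (2757 + (1716 + 10278)) - 13670 = (2757 + 11994) - 13670 = 14751 - 13670 = 1081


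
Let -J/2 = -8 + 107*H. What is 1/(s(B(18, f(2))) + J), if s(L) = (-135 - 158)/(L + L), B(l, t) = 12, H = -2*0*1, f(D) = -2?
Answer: 24/91 ≈ 0.26374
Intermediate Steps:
H = 0 (H = 0*1 = 0)
s(L) = -293/(2*L) (s(L) = -293*1/(2*L) = -293/(2*L))
J = 16 (J = -2*(-8 + 107*0) = -2*(-8 + 0) = -2*(-8) = 16)
1/(s(B(18, f(2))) + J) = 1/(-293/2/12 + 16) = 1/(-293/2*1/12 + 16) = 1/(-293/24 + 16) = 1/(91/24) = 24/91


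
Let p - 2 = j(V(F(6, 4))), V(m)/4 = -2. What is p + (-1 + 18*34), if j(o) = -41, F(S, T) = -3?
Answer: 572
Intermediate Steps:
V(m) = -8 (V(m) = 4*(-2) = -8)
p = -39 (p = 2 - 41 = -39)
p + (-1 + 18*34) = -39 + (-1 + 18*34) = -39 + (-1 + 612) = -39 + 611 = 572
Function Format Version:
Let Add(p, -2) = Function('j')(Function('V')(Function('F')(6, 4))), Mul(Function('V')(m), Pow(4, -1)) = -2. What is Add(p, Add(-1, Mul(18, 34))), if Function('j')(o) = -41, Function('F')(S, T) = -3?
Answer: 572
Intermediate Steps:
Function('V')(m) = -8 (Function('V')(m) = Mul(4, -2) = -8)
p = -39 (p = Add(2, -41) = -39)
Add(p, Add(-1, Mul(18, 34))) = Add(-39, Add(-1, Mul(18, 34))) = Add(-39, Add(-1, 612)) = Add(-39, 611) = 572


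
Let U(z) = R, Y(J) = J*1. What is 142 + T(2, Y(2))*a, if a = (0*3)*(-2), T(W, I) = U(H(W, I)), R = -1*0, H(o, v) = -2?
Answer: 142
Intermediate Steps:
Y(J) = J
R = 0
U(z) = 0
T(W, I) = 0
a = 0 (a = 0*(-2) = 0)
142 + T(2, Y(2))*a = 142 + 0*0 = 142 + 0 = 142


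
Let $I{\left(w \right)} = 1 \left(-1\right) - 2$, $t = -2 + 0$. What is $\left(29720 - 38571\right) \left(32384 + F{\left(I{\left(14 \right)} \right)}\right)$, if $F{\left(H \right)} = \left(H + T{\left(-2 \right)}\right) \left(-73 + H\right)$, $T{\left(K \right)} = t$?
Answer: $-289994164$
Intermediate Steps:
$t = -2$
$T{\left(K \right)} = -2$
$I{\left(w \right)} = -3$ ($I{\left(w \right)} = -1 - 2 = -3$)
$F{\left(H \right)} = \left(-73 + H\right) \left(-2 + H\right)$ ($F{\left(H \right)} = \left(H - 2\right) \left(-73 + H\right) = \left(-2 + H\right) \left(-73 + H\right) = \left(-73 + H\right) \left(-2 + H\right)$)
$\left(29720 - 38571\right) \left(32384 + F{\left(I{\left(14 \right)} \right)}\right) = \left(29720 - 38571\right) \left(32384 + \left(146 + \left(-3\right)^{2} - -225\right)\right) = - 8851 \left(32384 + \left(146 + 9 + 225\right)\right) = - 8851 \left(32384 + 380\right) = \left(-8851\right) 32764 = -289994164$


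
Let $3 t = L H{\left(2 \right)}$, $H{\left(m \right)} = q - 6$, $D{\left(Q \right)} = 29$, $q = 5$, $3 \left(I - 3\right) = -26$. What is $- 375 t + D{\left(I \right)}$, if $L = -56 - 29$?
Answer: $-10596$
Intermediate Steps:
$I = - \frac{17}{3}$ ($I = 3 + \frac{1}{3} \left(-26\right) = 3 - \frac{26}{3} = - \frac{17}{3} \approx -5.6667$)
$L = -85$
$H{\left(m \right)} = -1$ ($H{\left(m \right)} = 5 - 6 = -1$)
$t = \frac{85}{3}$ ($t = \frac{\left(-85\right) \left(-1\right)}{3} = \frac{1}{3} \cdot 85 = \frac{85}{3} \approx 28.333$)
$- 375 t + D{\left(I \right)} = \left(-375\right) \frac{85}{3} + 29 = -10625 + 29 = -10596$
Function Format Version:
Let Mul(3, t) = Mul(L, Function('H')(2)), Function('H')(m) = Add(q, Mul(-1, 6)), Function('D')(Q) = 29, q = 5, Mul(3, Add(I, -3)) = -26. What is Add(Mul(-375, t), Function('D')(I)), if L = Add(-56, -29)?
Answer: -10596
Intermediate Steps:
I = Rational(-17, 3) (I = Add(3, Mul(Rational(1, 3), -26)) = Add(3, Rational(-26, 3)) = Rational(-17, 3) ≈ -5.6667)
L = -85
Function('H')(m) = -1 (Function('H')(m) = Add(5, Mul(-1, 6)) = Add(5, -6) = -1)
t = Rational(85, 3) (t = Mul(Rational(1, 3), Mul(-85, -1)) = Mul(Rational(1, 3), 85) = Rational(85, 3) ≈ 28.333)
Add(Mul(-375, t), Function('D')(I)) = Add(Mul(-375, Rational(85, 3)), 29) = Add(-10625, 29) = -10596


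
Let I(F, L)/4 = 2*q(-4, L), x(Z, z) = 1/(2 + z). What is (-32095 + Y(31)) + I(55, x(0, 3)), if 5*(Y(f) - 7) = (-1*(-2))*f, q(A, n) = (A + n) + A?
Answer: -32138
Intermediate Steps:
q(A, n) = n + 2*A
Y(f) = 7 + 2*f/5 (Y(f) = 7 + ((-1*(-2))*f)/5 = 7 + (2*f)/5 = 7 + 2*f/5)
I(F, L) = -64 + 8*L (I(F, L) = 4*(2*(L + 2*(-4))) = 4*(2*(L - 8)) = 4*(2*(-8 + L)) = 4*(-16 + 2*L) = -64 + 8*L)
(-32095 + Y(31)) + I(55, x(0, 3)) = (-32095 + (7 + (⅖)*31)) + (-64 + 8/(2 + 3)) = (-32095 + (7 + 62/5)) + (-64 + 8/5) = (-32095 + 97/5) + (-64 + 8*(⅕)) = -160378/5 + (-64 + 8/5) = -160378/5 - 312/5 = -32138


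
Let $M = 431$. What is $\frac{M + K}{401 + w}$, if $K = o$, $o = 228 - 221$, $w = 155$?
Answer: $\frac{219}{278} \approx 0.78777$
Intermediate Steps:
$o = 7$ ($o = 228 - 221 = 7$)
$K = 7$
$\frac{M + K}{401 + w} = \frac{431 + 7}{401 + 155} = \frac{438}{556} = 438 \cdot \frac{1}{556} = \frac{219}{278}$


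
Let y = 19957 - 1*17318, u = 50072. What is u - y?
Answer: 47433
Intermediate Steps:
y = 2639 (y = 19957 - 17318 = 2639)
u - y = 50072 - 1*2639 = 50072 - 2639 = 47433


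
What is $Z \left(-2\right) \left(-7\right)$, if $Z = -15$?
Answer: $-210$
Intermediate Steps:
$Z \left(-2\right) \left(-7\right) = \left(-15\right) \left(-2\right) \left(-7\right) = 30 \left(-7\right) = -210$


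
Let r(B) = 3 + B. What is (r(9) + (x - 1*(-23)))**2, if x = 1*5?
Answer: 1600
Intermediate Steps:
x = 5
(r(9) + (x - 1*(-23)))**2 = ((3 + 9) + (5 - 1*(-23)))**2 = (12 + (5 + 23))**2 = (12 + 28)**2 = 40**2 = 1600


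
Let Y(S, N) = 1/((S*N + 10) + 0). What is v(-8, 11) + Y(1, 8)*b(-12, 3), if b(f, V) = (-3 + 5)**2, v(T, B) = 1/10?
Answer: 29/90 ≈ 0.32222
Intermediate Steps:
v(T, B) = 1/10
b(f, V) = 4 (b(f, V) = 2**2 = 4)
Y(S, N) = 1/(10 + N*S) (Y(S, N) = 1/((N*S + 10) + 0) = 1/((10 + N*S) + 0) = 1/(10 + N*S))
v(-8, 11) + Y(1, 8)*b(-12, 3) = 1/10 + 4/(10 + 8*1) = 1/10 + 4/(10 + 8) = 1/10 + 4/18 = 1/10 + (1/18)*4 = 1/10 + 2/9 = 29/90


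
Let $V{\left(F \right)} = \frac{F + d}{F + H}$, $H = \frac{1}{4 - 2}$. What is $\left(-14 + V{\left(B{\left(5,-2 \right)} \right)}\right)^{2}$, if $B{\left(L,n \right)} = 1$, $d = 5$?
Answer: $100$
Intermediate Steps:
$H = \frac{1}{2} \approx 0.5$
$V{\left(F \right)} = \frac{5 + F}{\frac{1}{2} + F}$ ($V{\left(F \right)} = \frac{F + 5}{F + \frac{1}{2}} = \frac{5 + F}{\frac{1}{2} + F}$)
$\left(-14 + V{\left(B{\left(5,-2 \right)} \right)}\right)^{2} = \left(-14 + \frac{2 \left(5 + 1\right)}{1 + 2 \cdot 1}\right)^{2} = \left(-14 + 2 \frac{1}{1 + 2} \cdot 6\right)^{2} = \left(-14 + 2 \cdot \frac{1}{3} \cdot 6\right)^{2} = \left(-14 + 4\right)^{2} = \left(-10\right)^{2} = 100$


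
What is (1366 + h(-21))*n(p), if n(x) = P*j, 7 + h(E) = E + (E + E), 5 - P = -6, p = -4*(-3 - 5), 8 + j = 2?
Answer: -85536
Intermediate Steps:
j = -6 (j = -8 + 2 = -6)
p = 32 (p = -4*(-8) = 32)
P = 11 (P = 5 - 1*(-6) = 5 + 6 = 11)
h(E) = -7 + 3*E (h(E) = -7 + (E + (E + E)) = -7 + (E + 2*E) = -7 + 3*E)
n(x) = -66 (n(x) = 11*(-6) = -66)
(1366 + h(-21))*n(p) = (1366 + (-7 + 3*(-21)))*(-66) = (1366 + (-7 - 63))*(-66) = (1366 - 70)*(-66) = 1296*(-66) = -85536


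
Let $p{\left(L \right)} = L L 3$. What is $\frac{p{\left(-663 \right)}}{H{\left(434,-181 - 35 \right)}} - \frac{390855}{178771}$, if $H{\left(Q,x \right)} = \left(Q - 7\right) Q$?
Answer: $\frac{163314102207}{33129484178} \approx 4.9296$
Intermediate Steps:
$p{\left(L \right)} = 3 L^{2}$ ($p{\left(L \right)} = L^{2} \cdot 3 = 3 L^{2}$)
$H{\left(Q,x \right)} = Q \left(-7 + Q\right)$ ($H{\left(Q,x \right)} = \left(-7 + Q\right) Q = Q \left(-7 + Q\right)$)
$\frac{p{\left(-663 \right)}}{H{\left(434,-181 - 35 \right)}} - \frac{390855}{178771} = \frac{3 \left(-663\right)^{2}}{434 \left(-7 + 434\right)} - \frac{390855}{178771} = \frac{3 \cdot 439569}{434 \cdot 427} - \frac{390855}{178771} = \frac{1318707}{185318} - \frac{390855}{178771} = \frac{163314102207}{33129484178}$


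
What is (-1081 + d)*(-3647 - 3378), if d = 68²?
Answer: -24889575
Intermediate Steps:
d = 4624
(-1081 + d)*(-3647 - 3378) = (-1081 + 4624)*(-3647 - 3378) = 3543*(-7025) = -24889575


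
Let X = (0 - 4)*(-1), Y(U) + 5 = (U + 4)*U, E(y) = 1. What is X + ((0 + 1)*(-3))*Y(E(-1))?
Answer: 4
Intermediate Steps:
Y(U) = -5 + U*(4 + U) (Y(U) = -5 + (U + 4)*U = -5 + (4 + U)*U = -5 + U*(4 + U))
X = 4 (X = -4*(-1) = 4)
X + ((0 + 1)*(-3))*Y(E(-1)) = 4 + ((0 + 1)*(-3))*(-5 + 1² + 4*1) = 4 + (1*(-3))*(-5 + 1 + 4) = 4 - 3*0 = 4 + 0 = 4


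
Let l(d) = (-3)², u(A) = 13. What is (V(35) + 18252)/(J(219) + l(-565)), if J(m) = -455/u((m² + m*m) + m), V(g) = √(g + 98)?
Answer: -702 - √133/26 ≈ -702.44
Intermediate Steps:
V(g) = √(98 + g)
l(d) = 9
J(m) = -35 (J(m) = -455/13 = -455*1/13 = -35)
(V(35) + 18252)/(J(219) + l(-565)) = (√(98 + 35) + 18252)/(-35 + 9) = (√133 + 18252)/(-26) = (18252 + √133)*(-1/26) = -702 - √133/26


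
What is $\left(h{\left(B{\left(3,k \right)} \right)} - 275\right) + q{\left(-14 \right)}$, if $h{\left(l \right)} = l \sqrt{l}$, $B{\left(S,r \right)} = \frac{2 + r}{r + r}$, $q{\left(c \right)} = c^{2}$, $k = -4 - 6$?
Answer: $-79 + \frac{2 \sqrt{10}}{25} \approx -78.747$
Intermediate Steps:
$k = -10$ ($k = -4 - 6 = -10$)
$B{\left(S,r \right)} = \frac{2 + r}{2 r}$
$h{\left(l \right)} = l^{\frac{3}{2}}$
$\left(h{\left(B{\left(3,k \right)} \right)} - 275\right) + q{\left(-14 \right)} = \left(\left(\frac{2 - 10}{2 \left(-10\right)}\right)^{\frac{3}{2}} - 275\right) + \left(-14\right)^{2} = \left(\left(\frac{1}{2} \left(- \frac{1}{10}\right) \left(-8\right)\right)^{\frac{3}{2}} - 275\right) + 196 = \left(\left(\frac{2}{5}\right)^{\frac{3}{2}} - 275\right) + 196 = \left(\frac{2 \sqrt{10}}{25} - 275\right) + 196 = \left(-275 + \frac{2 \sqrt{10}}{25}\right) + 196 = -79 + \frac{2 \sqrt{10}}{25}$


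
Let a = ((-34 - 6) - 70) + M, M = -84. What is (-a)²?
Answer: 37636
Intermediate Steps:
a = -194 (a = ((-34 - 6) - 70) - 84 = (-40 - 70) - 84 = -110 - 84 = -194)
(-a)² = (-1*(-194))² = 194² = 37636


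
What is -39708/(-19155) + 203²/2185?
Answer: 11681605/558049 ≈ 20.933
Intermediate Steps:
-39708/(-19155) + 203²/2185 = -39708*(-1/19155) + 41209*(1/2185) = 13236/6385 + 41209/2185 = 11681605/558049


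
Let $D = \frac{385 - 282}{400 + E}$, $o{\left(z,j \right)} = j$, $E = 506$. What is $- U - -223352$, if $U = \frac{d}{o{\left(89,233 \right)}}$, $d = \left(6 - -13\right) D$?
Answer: $\frac{47149158539}{211098} \approx 2.2335 \cdot 10^{5}$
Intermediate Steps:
$D = \frac{103}{906}$ ($D = \frac{385 - 282}{400 + 506} = \frac{103}{906} \approx 0.11369$)
$d = \frac{1957}{906}$ ($d = \left(6 - -13\right) \frac{103}{906} = \left(6 + 13\right) \frac{103}{906} = 19 \cdot \frac{103}{906} = \frac{1957}{906} \approx 2.16$)
$U = \frac{1957}{211098}$ ($U = \frac{1957}{906 \cdot 233} = \frac{1957}{906} \cdot \frac{1}{233} = \frac{1957}{211098} \approx 0.0092706$)
$- U - -223352 = \left(-1\right) \frac{1957}{211098} - -223352 = - \frac{1957}{211098} + 223352 = \frac{47149158539}{211098}$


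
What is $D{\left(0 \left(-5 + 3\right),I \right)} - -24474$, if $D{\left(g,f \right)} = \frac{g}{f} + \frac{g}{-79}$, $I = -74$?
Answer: $24474$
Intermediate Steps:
$D{\left(g,f \right)} = - \frac{g}{79} + \frac{g}{f}$ ($D{\left(g,f \right)} = \frac{g}{f} + g \left(- \frac{1}{79}\right) = \frac{g}{f} - \frac{g}{79} = - \frac{g}{79} + \frac{g}{f}$)
$D{\left(0 \left(-5 + 3\right),I \right)} - -24474 = \left(- \frac{0 \left(-5 + 3\right)}{79} + \frac{0 \left(-5 + 3\right)}{-74}\right) - -24474 = \left(- \frac{0 \left(-2\right)}{79} + 0 \left(-2\right) \left(- \frac{1}{74}\right)\right) + 24474 = \left(\left(- \frac{1}{79}\right) 0 + 0 \left(- \frac{1}{74}\right)\right) + 24474 = \left(0 + 0\right) + 24474 = 0 + 24474 = 24474$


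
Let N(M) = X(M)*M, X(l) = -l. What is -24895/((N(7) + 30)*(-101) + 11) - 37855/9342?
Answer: -15281462/901503 ≈ -16.951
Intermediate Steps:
N(M) = -M**2 (N(M) = (-M)*M = -M**2)
-24895/((N(7) + 30)*(-101) + 11) - 37855/9342 = -24895/((-1*7**2 + 30)*(-101) + 11) - 37855/9342 = -24895/((-1*49 + 30)*(-101) + 11) - 37855*1/9342 = -24895/((-49 + 30)*(-101) + 11) - 37855/9342 = -24895/(-19*(-101) + 11) - 37855/9342 = -24895/(1919 + 11) - 37855/9342 = -24895/1930 - 37855/9342 = -24895*1/1930 - 37855/9342 = -4979/386 - 37855/9342 = -15281462/901503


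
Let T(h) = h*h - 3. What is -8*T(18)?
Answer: -2568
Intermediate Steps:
T(h) = -3 + h**2 (T(h) = h**2 - 3 = -3 + h**2)
-8*T(18) = -8*(-3 + 18**2) = -8*(-3 + 324) = -8*321 = -2568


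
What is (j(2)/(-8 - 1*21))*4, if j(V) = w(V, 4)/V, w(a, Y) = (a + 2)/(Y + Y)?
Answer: -1/29 ≈ -0.034483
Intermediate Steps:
w(a, Y) = (2 + a)/(2*Y) (w(a, Y) = (2 + a)/((2*Y)) = (2 + a)*(1/(2*Y)) = (2 + a)/(2*Y))
j(V) = (¼ + V/8)/V (j(V) = ((½)*(2 + V)/4)/V = ((½)*(¼)*(2 + V))/V = (¼ + V/8)/V)
(j(2)/(-8 - 1*21))*4 = (((⅛)*(2 + 2)/2)/(-8 - 1*21))*4 = (((⅛)*(½)*4)/(-8 - 21))*4 = ((¼)/(-29))*4 = -1/29*¼*4 = -1/116*4 = -1/29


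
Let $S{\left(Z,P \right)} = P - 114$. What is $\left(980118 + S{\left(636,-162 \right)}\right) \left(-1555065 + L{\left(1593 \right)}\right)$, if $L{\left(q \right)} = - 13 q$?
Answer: $-1544009547708$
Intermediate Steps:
$S{\left(Z,P \right)} = -114 + P$
$\left(980118 + S{\left(636,-162 \right)}\right) \left(-1555065 + L{\left(1593 \right)}\right) = \left(980118 - 276\right) \left(-1555065 - 20709\right) = 979842 \left(-1575774\right) = -1544009547708$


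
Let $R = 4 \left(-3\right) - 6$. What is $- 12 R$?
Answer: $216$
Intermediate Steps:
$R = -18$ ($R = -12 - 6 = -18$)
$- 12 R = \left(-12\right) \left(-18\right) = 216$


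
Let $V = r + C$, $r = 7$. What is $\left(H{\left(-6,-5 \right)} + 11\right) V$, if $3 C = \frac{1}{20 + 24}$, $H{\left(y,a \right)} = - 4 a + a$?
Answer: $\frac{12025}{66} \approx 182.2$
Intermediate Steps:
$H{\left(y,a \right)} = - 3 a$
$C = \frac{1}{132}$ ($C = \frac{1}{3 \left(20 + 24\right)} = \frac{1}{3 \cdot 44} = \frac{1}{3} \cdot \frac{1}{44} = \frac{1}{132} \approx 0.0075758$)
$V = \frac{925}{132}$ ($V = 7 + \frac{1}{132} = \frac{925}{132} \approx 7.0076$)
$\left(H{\left(-6,-5 \right)} + 11\right) V = \left(\left(-3\right) \left(-5\right) + 11\right) \frac{925}{132} = \left(15 + 11\right) \frac{925}{132} = 26 \cdot \frac{925}{132} = \frac{12025}{66}$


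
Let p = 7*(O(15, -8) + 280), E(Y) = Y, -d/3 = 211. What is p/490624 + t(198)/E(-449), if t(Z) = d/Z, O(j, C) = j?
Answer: 82357937/7269575808 ≈ 0.011329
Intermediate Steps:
d = -633 (d = -3*211 = -633)
p = 2065 (p = 7*(15 + 280) = 7*295 = 2065)
t(Z) = -633/Z
p/490624 + t(198)/E(-449) = 2065/490624 - 633/198/(-449) = 2065*(1/490624) - 633*1/198*(-1/449) = 2065/490624 - 211/66*(-1/449) = 2065/490624 + 211/29634 = 82357937/7269575808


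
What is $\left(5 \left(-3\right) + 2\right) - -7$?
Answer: $-6$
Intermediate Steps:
$\left(5 \left(-3\right) + 2\right) - -7 = \left(-15 + 2\right) + 7 = -13 + 7 = -6$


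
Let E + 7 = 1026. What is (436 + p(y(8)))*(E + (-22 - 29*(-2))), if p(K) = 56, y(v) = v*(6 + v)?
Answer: 519060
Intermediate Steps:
E = 1019 (E = -7 + 1026 = 1019)
(436 + p(y(8)))*(E + (-22 - 29*(-2))) = (436 + 56)*(1019 + (-22 - 29*(-2))) = 492*(1019 + (-22 + 58)) = 492*(1019 + 36) = 492*1055 = 519060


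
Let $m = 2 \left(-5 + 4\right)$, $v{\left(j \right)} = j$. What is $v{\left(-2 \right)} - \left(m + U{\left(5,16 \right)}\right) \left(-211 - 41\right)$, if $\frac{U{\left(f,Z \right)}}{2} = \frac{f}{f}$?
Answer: $-2$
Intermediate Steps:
$U{\left(f,Z \right)} = 2$ ($U{\left(f,Z \right)} = 2 \frac{f}{f} = 2 \cdot 1 = 2$)
$m = -2$ ($m = 2 \left(-1\right) = -2$)
$v{\left(-2 \right)} - \left(m + U{\left(5,16 \right)}\right) \left(-211 - 41\right) = -2 - \left(-2 + 2\right) \left(-211 - 41\right) = -2 - 0 \left(-252\right) = -2 - 0 = -2 + 0 = -2$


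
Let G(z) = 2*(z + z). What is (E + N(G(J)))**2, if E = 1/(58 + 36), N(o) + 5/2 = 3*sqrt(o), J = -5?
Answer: -383931/2209 - 1404*I*sqrt(5)/47 ≈ -173.8 - 66.797*I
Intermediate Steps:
G(z) = 4*z (G(z) = 2*(2*z) = 4*z)
N(o) = -5/2 + 3*sqrt(o)
E = 1/94 ≈ 0.010638
(E + N(G(J)))**2 = (1/94 + (-5/2 + 3*sqrt(4*(-5))))**2 = (1/94 + (-5/2 + 3*sqrt(-20)))**2 = (1/94 + (-5/2 + 3*(2*I*sqrt(5))))**2 = (1/94 + (-5/2 + 6*I*sqrt(5)))**2 = (-117/47 + 6*I*sqrt(5))**2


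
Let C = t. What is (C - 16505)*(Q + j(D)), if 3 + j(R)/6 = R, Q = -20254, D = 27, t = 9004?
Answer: 150845110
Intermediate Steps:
C = 9004
j(R) = -18 + 6*R
(C - 16505)*(Q + j(D)) = (9004 - 16505)*(-20254 + (-18 + 6*27)) = -7501*(-20254 + (-18 + 162)) = -7501*(-20254 + 144) = -7501*(-20110) = 150845110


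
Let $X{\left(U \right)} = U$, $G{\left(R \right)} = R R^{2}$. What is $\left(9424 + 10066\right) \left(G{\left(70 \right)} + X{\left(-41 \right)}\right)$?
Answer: $6684270910$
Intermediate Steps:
$G{\left(R \right)} = R^{3}$
$\left(9424 + 10066\right) \left(G{\left(70 \right)} + X{\left(-41 \right)}\right) = \left(9424 + 10066\right) \left(70^{3} - 41\right) = 19490 \left(343000 - 41\right) = 19490 \cdot 342959 = 6684270910$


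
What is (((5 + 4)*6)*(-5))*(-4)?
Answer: 1080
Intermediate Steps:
(((5 + 4)*6)*(-5))*(-4) = ((9*6)*(-5))*(-4) = (54*(-5))*(-4) = -270*(-4) = 1080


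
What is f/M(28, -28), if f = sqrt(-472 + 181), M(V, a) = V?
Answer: I*sqrt(291)/28 ≈ 0.60924*I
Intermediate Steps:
f = I*sqrt(291) (f = sqrt(-291) = I*sqrt(291) ≈ 17.059*I)
f/M(28, -28) = (I*sqrt(291))/28 = (I*sqrt(291))*(1/28) = I*sqrt(291)/28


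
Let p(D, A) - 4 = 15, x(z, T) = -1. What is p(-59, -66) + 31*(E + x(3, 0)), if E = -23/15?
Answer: -893/15 ≈ -59.533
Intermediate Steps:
E = -23/15 (E = -23*1/15 = -23/15 ≈ -1.5333)
p(D, A) = 19 (p(D, A) = 4 + 15 = 19)
p(-59, -66) + 31*(E + x(3, 0)) = 19 + 31*(-23/15 - 1) = 19 + 31*(-38/15) = 19 - 1178/15 = -893/15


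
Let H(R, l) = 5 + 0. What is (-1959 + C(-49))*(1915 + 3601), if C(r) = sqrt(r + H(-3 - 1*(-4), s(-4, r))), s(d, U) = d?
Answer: -10805844 + 11032*I*sqrt(11) ≈ -1.0806e+7 + 36589.0*I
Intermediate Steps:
H(R, l) = 5
C(r) = sqrt(5 + r) (C(r) = sqrt(r + 5) = sqrt(5 + r))
(-1959 + C(-49))*(1915 + 3601) = (-1959 + sqrt(5 - 49))*(1915 + 3601) = (-1959 + sqrt(-44))*5516 = (-1959 + 2*I*sqrt(11))*5516 = -10805844 + 11032*I*sqrt(11)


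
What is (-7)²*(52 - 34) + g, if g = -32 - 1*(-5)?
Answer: 855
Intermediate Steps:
g = -27 (g = -32 + 5 = -27)
(-7)²*(52 - 34) + g = (-7)²*(52 - 34) - 27 = 49*18 - 27 = 882 - 27 = 855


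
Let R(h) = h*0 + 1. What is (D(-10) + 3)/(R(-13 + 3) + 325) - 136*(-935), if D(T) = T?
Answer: 41454153/326 ≈ 1.2716e+5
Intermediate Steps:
R(h) = 1 (R(h) = 0 + 1 = 1)
(D(-10) + 3)/(R(-13 + 3) + 325) - 136*(-935) = (-10 + 3)/(1 + 325) - 136*(-935) = -7/326 + 127160 = 41454153/326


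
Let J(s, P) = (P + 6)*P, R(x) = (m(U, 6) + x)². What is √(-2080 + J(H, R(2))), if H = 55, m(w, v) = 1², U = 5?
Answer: I*√1945 ≈ 44.102*I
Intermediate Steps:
m(w, v) = 1
R(x) = (1 + x)²
J(s, P) = P*(6 + P) (J(s, P) = (6 + P)*P = P*(6 + P))
√(-2080 + J(H, R(2))) = √(-2080 + (1 + 2)²*(6 + (1 + 2)²)) = √(-2080 + 3²*(6 + 3²)) = √(-2080 + 9*(6 + 9)) = √(-2080 + 9*15) = √(-2080 + 135) = √(-1945) = I*√1945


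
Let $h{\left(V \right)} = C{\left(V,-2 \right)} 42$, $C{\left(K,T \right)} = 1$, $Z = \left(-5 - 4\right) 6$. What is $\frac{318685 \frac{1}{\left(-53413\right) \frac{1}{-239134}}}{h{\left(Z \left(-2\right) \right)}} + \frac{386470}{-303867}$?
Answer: $\frac{17785220127905}{523562841} \approx 33970.0$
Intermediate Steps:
$Z = -54$ ($Z = \left(-9\right) 6 = -54$)
$h{\left(V \right)} = 42$ ($h{\left(V \right)} = 1 \cdot 42 = 42$)
$\frac{318685 \frac{1}{\left(-53413\right) \frac{1}{-239134}}}{h{\left(Z \left(-2\right) \right)}} + \frac{386470}{-303867} = \frac{318685 \frac{1}{\left(-53413\right) \frac{1}{-239134}}}{42} + \frac{386470}{-303867} = \frac{318685}{\left(-53413\right) \left(- \frac{1}{239134}\right)} \frac{1}{42} + 386470 \left(- \frac{1}{303867}\right) = \frac{318685}{\frac{1723}{7714}} \cdot \frac{1}{42} - \frac{386470}{303867} = 318685 \cdot \frac{7714}{1723} \cdot \frac{1}{42} - \frac{386470}{303867} = \frac{2458336090}{1723} \cdot \frac{1}{42} - \frac{386470}{303867} = \frac{175595435}{5169} - \frac{386470}{303867} = \frac{17785220127905}{523562841}$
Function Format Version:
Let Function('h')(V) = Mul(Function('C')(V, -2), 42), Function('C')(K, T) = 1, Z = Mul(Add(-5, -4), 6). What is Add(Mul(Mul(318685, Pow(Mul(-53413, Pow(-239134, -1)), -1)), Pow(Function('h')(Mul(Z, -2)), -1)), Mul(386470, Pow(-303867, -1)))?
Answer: Rational(17785220127905, 523562841) ≈ 33970.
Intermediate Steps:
Z = -54 (Z = Mul(-9, 6) = -54)
Function('h')(V) = 42 (Function('h')(V) = Mul(1, 42) = 42)
Add(Mul(Mul(318685, Pow(Mul(-53413, Pow(-239134, -1)), -1)), Pow(Function('h')(Mul(Z, -2)), -1)), Mul(386470, Pow(-303867, -1))) = Add(Mul(Mul(318685, Pow(Mul(-53413, Pow(-239134, -1)), -1)), Pow(42, -1)), Mul(386470, Pow(-303867, -1))) = Add(Mul(Mul(318685, Pow(Mul(-53413, Rational(-1, 239134)), -1)), Rational(1, 42)), Mul(386470, Rational(-1, 303867))) = Add(Mul(Mul(318685, Pow(Rational(1723, 7714), -1)), Rational(1, 42)), Rational(-386470, 303867)) = Add(Mul(Mul(318685, Rational(7714, 1723)), Rational(1, 42)), Rational(-386470, 303867)) = Add(Mul(Rational(2458336090, 1723), Rational(1, 42)), Rational(-386470, 303867)) = Add(Rational(175595435, 5169), Rational(-386470, 303867)) = Rational(17785220127905, 523562841)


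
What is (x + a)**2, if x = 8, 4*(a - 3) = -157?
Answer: 12769/16 ≈ 798.06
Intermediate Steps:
a = -145/4 (a = 3 + (1/4)*(-157) = 3 - 157/4 = -145/4 ≈ -36.250)
(x + a)**2 = (8 - 145/4)**2 = (-113/4)**2 = 12769/16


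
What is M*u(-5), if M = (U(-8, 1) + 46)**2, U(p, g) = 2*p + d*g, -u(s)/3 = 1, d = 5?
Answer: -3675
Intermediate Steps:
u(s) = -3 (u(s) = -3*1 = -3)
U(p, g) = 2*p + 5*g
M = 1225 (M = ((2*(-8) + 5*1) + 46)**2 = ((-16 + 5) + 46)**2 = (-11 + 46)**2 = 35**2 = 1225)
M*u(-5) = 1225*(-3) = -3675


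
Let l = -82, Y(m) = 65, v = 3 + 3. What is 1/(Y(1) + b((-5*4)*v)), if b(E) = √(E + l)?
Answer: 65/4427 - I*√202/4427 ≈ 0.014683 - 0.0032105*I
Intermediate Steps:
v = 6
b(E) = √(-82 + E) (b(E) = √(E - 82) = √(-82 + E))
1/(Y(1) + b((-5*4)*v)) = 1/(65 + √(-82 - 5*4*6)) = 1/(65 + √(-82 - 20*6)) = 1/(65 + √(-82 - 120)) = 1/(65 + √(-202)) = 1/(65 + I*√202)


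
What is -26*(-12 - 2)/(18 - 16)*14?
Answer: 2548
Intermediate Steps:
-26*(-12 - 2)/(18 - 16)*14 = -(-364)/2*14 = -26*(-7)*14 = 182*14 = 2548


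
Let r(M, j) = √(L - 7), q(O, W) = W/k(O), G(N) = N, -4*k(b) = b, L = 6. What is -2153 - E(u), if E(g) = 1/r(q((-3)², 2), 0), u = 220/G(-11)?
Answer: -2153 + I ≈ -2153.0 + 1.0*I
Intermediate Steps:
k(b) = -b/4
q(O, W) = -4*W/O (q(O, W) = W/((-O/4)) = W*(-4/O) = -4*W/O)
r(M, j) = I (r(M, j) = √(6 - 7) = √(-1) = I)
u = -20 (u = 220/(-11) = 220*(-1/11) = -20)
E(g) = -I (E(g) = 1/I = -I)
-2153 - E(u) = -2153 - (-1)*I = -2153 + I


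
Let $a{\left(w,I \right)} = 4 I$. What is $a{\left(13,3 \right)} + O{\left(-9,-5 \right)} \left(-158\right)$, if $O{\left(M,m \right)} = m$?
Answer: $802$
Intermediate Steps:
$a{\left(13,3 \right)} + O{\left(-9,-5 \right)} \left(-158\right) = 4 \cdot 3 - -790 = 12 + 790 = 802$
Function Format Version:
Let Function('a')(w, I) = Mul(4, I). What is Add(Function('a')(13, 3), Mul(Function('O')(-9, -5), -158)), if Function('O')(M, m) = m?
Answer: 802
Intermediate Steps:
Add(Function('a')(13, 3), Mul(Function('O')(-9, -5), -158)) = Add(Mul(4, 3), Mul(-5, -158)) = Add(12, 790) = 802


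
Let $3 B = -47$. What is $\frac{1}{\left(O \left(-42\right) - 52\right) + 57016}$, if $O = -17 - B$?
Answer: $\frac{1}{57020} \approx 1.7538 \cdot 10^{-5}$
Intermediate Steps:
$B = - \frac{47}{3}$ ($B = \frac{1}{3} \left(-47\right) = - \frac{47}{3} \approx -15.667$)
$O = - \frac{4}{3}$ ($O = -17 - - \frac{47}{3} = -17 + \frac{47}{3} = - \frac{4}{3} \approx -1.3333$)
$\frac{1}{\left(O \left(-42\right) - 52\right) + 57016} = \frac{1}{\left(\left(- \frac{4}{3}\right) \left(-42\right) - 52\right) + 57016} = \frac{1}{\left(56 - 52\right) + 57016} = \frac{1}{4 + 57016} = \frac{1}{57020}$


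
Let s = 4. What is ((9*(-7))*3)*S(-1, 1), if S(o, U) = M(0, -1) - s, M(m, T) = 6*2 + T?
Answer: -1323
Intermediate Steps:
M(m, T) = 12 + T
S(o, U) = 7 (S(o, U) = (12 - 1) - 1*4 = 11 - 4 = 7)
((9*(-7))*3)*S(-1, 1) = ((9*(-7))*3)*7 = -63*3*7 = -189*7 = -1323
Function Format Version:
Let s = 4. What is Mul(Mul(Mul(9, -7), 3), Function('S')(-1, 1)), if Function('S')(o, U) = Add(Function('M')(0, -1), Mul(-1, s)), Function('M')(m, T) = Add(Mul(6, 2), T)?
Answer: -1323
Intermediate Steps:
Function('M')(m, T) = Add(12, T)
Function('S')(o, U) = 7 (Function('S')(o, U) = Add(Add(12, -1), Mul(-1, 4)) = Add(11, -4) = 7)
Mul(Mul(Mul(9, -7), 3), Function('S')(-1, 1)) = Mul(Mul(Mul(9, -7), 3), 7) = Mul(Mul(-63, 3), 7) = Mul(-189, 7) = -1323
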